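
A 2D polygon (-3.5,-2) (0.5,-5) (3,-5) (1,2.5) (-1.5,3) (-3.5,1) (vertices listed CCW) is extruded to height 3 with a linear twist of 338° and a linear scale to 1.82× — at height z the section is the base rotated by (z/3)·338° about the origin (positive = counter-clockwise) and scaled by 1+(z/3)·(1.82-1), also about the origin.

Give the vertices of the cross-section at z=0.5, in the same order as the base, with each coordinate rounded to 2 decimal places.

Cross-section at z=0.5: (-0.31,-4.57) (5.05,-2.68) (6.62,-0.31) (-1.73,2.52) (-3.78,0.47) (-3.15,-2.68)

t = z/height = 0.5/3 = 0.166667
s = 1 + (scale-1)·z/height = 1 + (1.82-1)·0.5/3 = 1.136667
θ = twist·z/height = 338°·0.5/3 = 56.3333° = 0.983202 rad
cos θ = 0.554360, sin θ = 0.832277 (intermediates below are computed at full precision and shown rounded to 5 d.p.)
v1: (-3.5,-2) → rotate → (-0.27571,-4.02169) → ×s → (-0.31339,-4.57132) → (-0.31,-4.57)
v2: (0.5,-5) → rotate → (4.43856,-2.35566) → ×s → (5.04517,-2.67760) → (5.05,-2.68)
v3: (3,-5) → rotate → (5.82446,-0.27497) → ×s → (6.62048,-0.31255) → (6.62,-0.31)
v4: (1,2.5) → rotate → (-1.52633,2.21818) → ×s → (-1.73493,2.52133) → (-1.73,2.52)
v5: (-1.5,3) → rotate → (-3.32837,0.41467) → ×s → (-3.78325,0.47134) → (-3.78,0.47)
v6: (-3.5,1) → rotate → (-2.77254,-2.35861) → ×s → (-3.15145,-2.68095) → (-3.15,-2.68)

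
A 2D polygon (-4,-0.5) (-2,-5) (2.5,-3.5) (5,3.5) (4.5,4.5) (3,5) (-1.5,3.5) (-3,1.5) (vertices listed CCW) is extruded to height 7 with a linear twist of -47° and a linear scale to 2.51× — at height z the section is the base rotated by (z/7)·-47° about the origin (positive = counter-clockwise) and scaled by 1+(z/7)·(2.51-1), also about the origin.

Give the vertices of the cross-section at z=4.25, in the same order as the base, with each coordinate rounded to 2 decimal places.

Cross-section at z=4.25: (-7.19,2.82) (-7.95,-6.59) (1.01,-8.18) (11.62,1.32) (11.70,3.46) (9.63,5.67) (0.68,7.27) (-3.68,5.27)

t = z/height = 4.25/7 = 0.607143
s = 1 + (scale-1)·z/height = 1 + (2.51-1)·4.25/7 = 1.916786
θ = twist·z/height = -47°·4.25/7 = -28.5357° = -0.498042 rad
cos θ = 0.878520, sin θ = -0.477706 (intermediates below are computed at full precision and shown rounded to 5 d.p.)
v1: (-4,-0.5) → rotate → (-3.75293,1.47157) → ×s → (-7.19357,2.82068) → (-7.19,2.82)
v2: (-2,-5) → rotate → (-4.14557,-3.43718) → ×s → (-7.94617,-6.58835) → (-7.95,-6.59)
v3: (2.5,-3.5) → rotate → (0.52433,-4.26908) → ×s → (1.00502,-8.18292) → (1.01,-8.18)
v4: (5,3.5) → rotate → (6.06457,0.68629) → ×s → (11.62448,1.31546) → (11.62,1.32)
v5: (4.5,4.5) → rotate → (6.10302,1.80366) → ×s → (11.69818,3.45723) → (11.70,3.46)
v6: (3,5) → rotate → (5.02409,2.95948) → ×s → (9.63011,5.67269) → (9.63,5.67)
v7: (-1.5,3.5) → rotate → (0.35419,3.79138) → ×s → (0.67891,7.26726) → (0.68,7.27)
v8: (-3,1.5) → rotate → (-1.91900,2.75090) → ×s → (-3.67831,5.27288) → (-3.68,5.27)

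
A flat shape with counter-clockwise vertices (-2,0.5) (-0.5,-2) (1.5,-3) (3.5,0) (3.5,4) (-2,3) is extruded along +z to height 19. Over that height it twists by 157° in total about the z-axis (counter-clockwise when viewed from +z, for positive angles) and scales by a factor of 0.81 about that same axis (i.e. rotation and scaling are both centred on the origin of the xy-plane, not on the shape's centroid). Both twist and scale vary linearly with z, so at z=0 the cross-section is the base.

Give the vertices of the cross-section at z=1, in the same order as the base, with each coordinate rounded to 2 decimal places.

t = z/height = 1/19 = 0.0526316
s = 1 + (scale-1)·z/height = 1 + (0.81-1)·1/19 = 0.990000
θ = twist·z/height = 157°·1/19 = 8.2632° = 0.144219 rad
cos θ = 0.989618, sin θ = 0.143720 (intermediates below are computed at full precision and shown rounded to 5 d.p.)
v1: (-2,0.5) → rotate → (-2.05110,0.20737) → ×s → (-2.03059,0.20530) → (-2.03,0.21)
v2: (-0.5,-2) → rotate → (-0.20737,-2.05110) → ×s → (-0.20530,-2.03059) → (-0.21,-2.03)
v3: (1.5,-3) → rotate → (1.91559,-2.75328) → ×s → (1.89643,-2.72574) → (1.90,-2.73)
v4: (3.5,0) → rotate → (3.46366,0.50302) → ×s → (3.42903,0.49799) → (3.43,0.50)
v5: (3.5,4) → rotate → (2.88878,4.46149) → ×s → (2.85990,4.41688) → (2.86,4.42)
v6: (-2,3) → rotate → (-2.41040,2.68142) → ×s → (-2.38629,2.65460) → (-2.39,2.65)

Cross-section at z=1: (-2.03,0.21) (-0.21,-2.03) (1.90,-2.73) (3.43,0.50) (2.86,4.42) (-2.39,2.65)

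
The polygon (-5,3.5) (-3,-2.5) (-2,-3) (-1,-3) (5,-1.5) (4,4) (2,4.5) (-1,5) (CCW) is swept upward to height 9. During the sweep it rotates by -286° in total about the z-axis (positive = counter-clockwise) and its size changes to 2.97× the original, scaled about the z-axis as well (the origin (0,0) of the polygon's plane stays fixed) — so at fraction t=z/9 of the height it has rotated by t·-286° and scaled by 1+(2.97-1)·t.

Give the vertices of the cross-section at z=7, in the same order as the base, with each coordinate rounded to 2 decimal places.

Cross-section at z=7: (3.36,-15.08) (9.88,-0.46) (8.86,2.19) (7.00,3.90) (-6.78,11.35) (-14.31,-0.64) (-11.43,-4.99) (-6.68,-11.05)

t = z/height = 7/9 = 0.777778
s = 1 + (scale-1)·z/height = 1 + (2.97-1)·7/9 = 2.532222
θ = twist·z/height = -286°·7/9 = -222.4444° = -3.882388 rad
cos θ = -0.737932, sin θ = 0.674875 (intermediates below are computed at full precision and shown rounded to 5 d.p.)
v1: (-5,3.5) → rotate → (1.32760,-5.95714) → ×s → (3.36177,-15.08480) → (3.36,-15.08)
v2: (-3,-2.5) → rotate → (3.90098,-0.17979) → ×s → (9.87816,-0.45528) → (9.88,-0.46)
v3: (-2,-3) → rotate → (3.50049,0.86405) → ×s → (8.86402,2.18796) → (8.86,2.19)
v4: (-1,-3) → rotate → (2.76256,1.53892) → ×s → (6.99541,3.89689) → (7.00,3.90)
v5: (5,-1.5) → rotate → (-2.67735,4.48127) → ×s → (-6.77964,11.34758) → (-6.78,11.35)
v6: (4,4) → rotate → (-5.65123,-0.25223) → ×s → (-14.31017,-0.63870) → (-14.31,-0.64)
v7: (2,4.5) → rotate → (-4.51280,-1.97094) → ×s → (-11.42742,-4.99087) → (-11.43,-4.99)
v8: (-1,5) → rotate → (-2.63644,-4.36454) → ×s → (-6.67606,-11.05197) → (-6.68,-11.05)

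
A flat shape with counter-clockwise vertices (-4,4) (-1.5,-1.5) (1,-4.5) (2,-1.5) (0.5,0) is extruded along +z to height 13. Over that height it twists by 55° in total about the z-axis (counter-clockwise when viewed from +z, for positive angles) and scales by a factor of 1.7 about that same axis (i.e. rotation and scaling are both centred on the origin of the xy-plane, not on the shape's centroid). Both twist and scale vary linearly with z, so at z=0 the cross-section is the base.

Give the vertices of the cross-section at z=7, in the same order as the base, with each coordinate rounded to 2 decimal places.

t = z/height = 7/13 = 0.538462
s = 1 + (scale-1)·z/height = 1 + (1.7-1)·7/13 = 1.376923
θ = twist·z/height = 55°·7/13 = 29.6154° = 0.516886 rad
cos θ = 0.869362, sin θ = 0.494175 (intermediates below are computed at full precision and shown rounded to 5 d.p.)
v1: (-4,4) → rotate → (-5.45415,1.50075) → ×s → (-7.50995,2.06641) → (-7.51,2.07)
v2: (-1.5,-1.5) → rotate → (-0.56278,-2.04531) → ×s → (-0.77491,-2.81623) → (-0.77,-2.82)
v3: (1,-4.5) → rotate → (3.09315,-3.41795) → ×s → (4.25903,-4.70626) → (4.26,-4.71)
v4: (2,-1.5) → rotate → (2.47999,-0.31569) → ×s → (3.41475,-0.43468) → (3.41,-0.43)
v5: (0.5,0) → rotate → (0.43468,0.24709) → ×s → (0.59852,0.34022) → (0.60,0.34)

Cross-section at z=7: (-7.51,2.07) (-0.77,-2.82) (4.26,-4.71) (3.41,-0.43) (0.60,0.34)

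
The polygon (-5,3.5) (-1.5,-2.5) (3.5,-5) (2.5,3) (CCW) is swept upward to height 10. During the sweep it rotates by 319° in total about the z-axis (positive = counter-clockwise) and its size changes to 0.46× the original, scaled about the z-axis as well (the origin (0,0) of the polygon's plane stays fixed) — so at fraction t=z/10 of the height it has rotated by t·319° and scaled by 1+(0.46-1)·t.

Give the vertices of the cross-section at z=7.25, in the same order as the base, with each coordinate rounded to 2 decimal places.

t = z/height = 7.25/10 = 0.725
s = 1 + (scale-1)·z/height = 1 + (0.46-1)·7.25/10 = 0.608500
θ = twist·z/height = 319°·7.25/10 = 231.2750° = 4.036510 rad
cos θ = -0.625583, sin θ = -0.780158 (intermediates below are computed at full precision and shown rounded to 5 d.p.)
v1: (-5,3.5) → rotate → (5.85847,1.71125) → ×s → (3.56488,1.04129) → (3.56,1.04)
v2: (-1.5,-2.5) → rotate → (-1.01202,2.73419) → ×s → (-0.61581,1.66376) → (-0.62,1.66)
v3: (3.5,-5) → rotate → (-6.09033,0.39736) → ×s → (-3.70596,0.24180) → (-3.71,0.24)
v4: (2.5,3) → rotate → (0.77651,-3.82714) → ×s → (0.47251,-2.32882) → (0.47,-2.33)

Cross-section at z=7.25: (3.56,1.04) (-0.62,1.66) (-3.71,0.24) (0.47,-2.33)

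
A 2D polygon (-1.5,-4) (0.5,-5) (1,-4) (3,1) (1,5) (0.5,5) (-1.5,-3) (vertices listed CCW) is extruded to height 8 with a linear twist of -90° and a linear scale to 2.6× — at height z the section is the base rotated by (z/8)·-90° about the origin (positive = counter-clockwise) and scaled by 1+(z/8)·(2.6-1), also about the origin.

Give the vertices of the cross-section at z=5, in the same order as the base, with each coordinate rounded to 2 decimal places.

t = z/height = 5/8 = 0.625
s = 1 + (scale-1)·z/height = 1 + (2.6-1)·5/8 = 2.000000
θ = twist·z/height = -90°·5/8 = -56.2500° = -0.981748 rad
cos θ = 0.555570, sin θ = -0.831470 (intermediates below are computed at full precision and shown rounded to 5 d.p.)
v1: (-1.5,-4) → rotate → (-4.15923,-0.97508) → ×s → (-8.31847,-1.95015) → (-8.32,-1.95)
v2: (0.5,-5) → rotate → (-3.87956,-3.19359) → ×s → (-7.75913,-6.38717) → (-7.76,-6.39)
v3: (1,-4) → rotate → (-2.77031,-3.05375) → ×s → (-5.54062,-6.10750) → (-5.54,-6.11)
v4: (3,1) → rotate → (2.49818,-1.93884) → ×s → (4.99636,-3.87768) → (5.00,-3.88)
v5: (1,5) → rotate → (4.71292,1.94638) → ×s → (9.42584,3.89276) → (9.43,3.89)
v6: (0.5,5) → rotate → (4.43513,2.36212) → ×s → (8.87027,4.72423) → (8.87,4.72)
v7: (-1.5,-3) → rotate → (-3.32776,-0.41951) → ×s → (-6.65553,-0.83901) → (-6.66,-0.84)

Cross-section at z=5: (-8.32,-1.95) (-7.76,-6.39) (-5.54,-6.11) (5.00,-3.88) (9.43,3.89) (8.87,4.72) (-6.66,-0.84)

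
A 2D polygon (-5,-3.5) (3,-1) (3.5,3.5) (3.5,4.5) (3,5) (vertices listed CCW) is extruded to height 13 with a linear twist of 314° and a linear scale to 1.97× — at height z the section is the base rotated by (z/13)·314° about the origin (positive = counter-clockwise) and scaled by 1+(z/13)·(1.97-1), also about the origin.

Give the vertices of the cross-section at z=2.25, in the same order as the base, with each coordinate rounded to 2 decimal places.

t = z/height = 2.25/13 = 0.173077
s = 1 + (scale-1)·z/height = 1 + (1.97-1)·2.25/13 = 1.167885
θ = twist·z/height = 314°·2.25/13 = 54.3462° = 0.948519 rad
cos θ = 0.582887, sin θ = 0.812553 (intermediates below are computed at full precision and shown rounded to 5 d.p.)
v1: (-5,-3.5) → rotate → (-0.07050,-6.10287) → ×s → (-0.08233,-7.12745) → (-0.08,-7.13)
v2: (3,-1) → rotate → (2.56121,1.85477) → ×s → (2.99120,2.16616) → (2.99,2.17)
v3: (3.5,3.5) → rotate → (-0.80383,4.88404) → ×s → (-0.93878,5.70400) → (-0.94,5.70)
v4: (3.5,4.5) → rotate → (-1.61639,5.46693) → ×s → (-1.88775,6.38474) → (-1.89,6.38)
v5: (3,5) → rotate → (-2.31411,5.35209) → ×s → (-2.70261,6.25063) → (-2.70,6.25)

Cross-section at z=2.25: (-0.08,-7.13) (2.99,2.17) (-0.94,5.70) (-1.89,6.38) (-2.70,6.25)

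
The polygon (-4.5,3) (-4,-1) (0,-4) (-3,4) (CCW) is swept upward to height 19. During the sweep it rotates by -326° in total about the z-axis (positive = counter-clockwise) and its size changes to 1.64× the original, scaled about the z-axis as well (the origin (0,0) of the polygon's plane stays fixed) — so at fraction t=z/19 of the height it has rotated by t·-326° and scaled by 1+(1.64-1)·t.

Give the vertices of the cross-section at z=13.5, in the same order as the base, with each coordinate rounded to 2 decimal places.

t = z/height = 13.5/19 = 0.710526
s = 1 + (scale-1)·z/height = 1 + (1.64-1)·13.5/19 = 1.454737
θ = twist·z/height = -326°·13.5/19 = -231.6316° = -4.042734 rad
cos θ = -0.620716, sin θ = 0.784036 (intermediates below are computed at full precision and shown rounded to 5 d.p.)
v1: (-4.5,3) → rotate → (0.44111,-5.39031) → ×s → (0.64170,-7.84148) → (0.64,-7.84)
v2: (-4,-1) → rotate → (3.26690,-2.51543) → ×s → (4.75248,-3.65928) → (4.75,-3.66)
v3: (0,-4) → rotate → (3.13614,2.48286) → ×s → (4.56226,3.61191) → (4.56,3.61)
v4: (-3,4) → rotate → (-1.27400,-4.83497) → ×s → (-1.85333,-7.03361) → (-1.85,-7.03)

Cross-section at z=13.5: (0.64,-7.84) (4.75,-3.66) (4.56,3.61) (-1.85,-7.03)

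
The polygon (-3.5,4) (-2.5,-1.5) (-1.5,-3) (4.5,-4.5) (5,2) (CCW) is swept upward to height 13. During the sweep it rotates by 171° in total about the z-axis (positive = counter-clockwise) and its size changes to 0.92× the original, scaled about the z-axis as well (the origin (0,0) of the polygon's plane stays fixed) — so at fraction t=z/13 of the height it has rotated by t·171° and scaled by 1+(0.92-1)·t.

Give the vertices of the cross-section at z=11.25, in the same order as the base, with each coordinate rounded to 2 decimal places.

t = z/height = 11.25/13 = 0.865385
s = 1 + (scale-1)·z/height = 1 + (0.92-1)·11.25/13 = 0.930769
θ = twist·z/height = 171°·11.25/13 = 147.9808° = 2.582752 rad
cos θ = -0.847870, sin θ = 0.530204 (intermediates below are computed at full precision and shown rounded to 5 d.p.)
v1: (-3.5,4) → rotate → (0.84673,-5.24719) → ×s → (0.78811,-4.88393) → (0.79,-4.88)
v2: (-2.5,-1.5) → rotate → (2.91498,-0.05370) → ×s → (2.71317,-0.04999) → (2.71,-0.05)
v3: (-1.5,-3) → rotate → (2.86242,1.74830) → ×s → (2.66425,1.62727) → (2.66,1.63)
v4: (4.5,-4.5) → rotate → (-1.42950,6.20133) → ×s → (-1.33053,5.77201) → (-1.33,5.77)
v5: (5,2) → rotate → (-5.29976,0.95528) → ×s → (-4.93285,0.88914) → (-4.93,0.89)

Cross-section at z=11.25: (0.79,-4.88) (2.71,-0.05) (2.66,1.63) (-1.33,5.77) (-4.93,0.89)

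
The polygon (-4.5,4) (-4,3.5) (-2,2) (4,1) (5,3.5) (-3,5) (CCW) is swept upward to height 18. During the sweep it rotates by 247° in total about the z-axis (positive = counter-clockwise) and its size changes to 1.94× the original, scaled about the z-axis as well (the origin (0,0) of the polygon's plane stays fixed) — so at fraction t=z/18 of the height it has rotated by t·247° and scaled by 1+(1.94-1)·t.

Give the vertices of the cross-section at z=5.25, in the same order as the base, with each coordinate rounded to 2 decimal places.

Cross-section at z=5.25: (-6.62,-3.88) (-5.81,-3.47) (-3.21,-1.64) (0.36,5.24) (-2.28,7.44) (-7.24,-1.67)

t = z/height = 5.25/18 = 0.291667
s = 1 + (scale-1)·z/height = 1 + (1.94-1)·5.25/18 = 1.274167
θ = twist·z/height = 247°·5.25/18 = 72.0417° = 1.257364 rad
cos θ = 0.308325, sin θ = 0.951281 (intermediates below are computed at full precision and shown rounded to 5 d.p.)
v1: (-4.5,4) → rotate → (-5.19259,-3.04746) → ×s → (-6.61622,-3.88298) → (-6.62,-3.88)
v2: (-4,3.5) → rotate → (-4.56278,-2.72599) → ×s → (-5.81375,-3.47336) → (-5.81,-3.47)
v3: (-2,2) → rotate → (-2.51921,-1.28591) → ×s → (-3.20990,-1.63847) → (-3.21,-1.64)
v4: (4,1) → rotate → (0.28202,4.11345) → ×s → (0.35934,5.24122) → (0.36,5.24)
v5: (5,3.5) → rotate → (-1.78786,5.83554) → ×s → (-2.27803,7.43545) → (-2.28,7.44)
v6: (-3,5) → rotate → (-5.68138,-1.31222) → ×s → (-7.23903,-1.67198) → (-7.24,-1.67)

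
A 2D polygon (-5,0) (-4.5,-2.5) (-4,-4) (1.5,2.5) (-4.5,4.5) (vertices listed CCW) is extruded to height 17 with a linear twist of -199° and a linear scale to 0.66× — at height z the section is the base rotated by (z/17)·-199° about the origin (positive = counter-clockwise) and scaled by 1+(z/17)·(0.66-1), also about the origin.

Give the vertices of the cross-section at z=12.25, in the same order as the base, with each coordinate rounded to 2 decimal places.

t = z/height = 12.25/17 = 0.720588
s = 1 + (scale-1)·z/height = 1 + (0.66-1)·12.25/17 = 0.755000
θ = twist·z/height = -199°·12.25/17 = -143.3971° = -2.502751 rad
cos θ = -0.802787, sin θ = -0.596266 (intermediates below are computed at full precision and shown rounded to 5 d.p.)
v1: (-5,0) → rotate → (4.01393,2.98133) → ×s → (3.03052,2.25090) → (3.03,2.25)
v2: (-4.5,-2.5) → rotate → (2.12188,4.69016) → ×s → (1.60202,3.54107) → (1.60,3.54)
v3: (-4,-4) → rotate → (0.82608,5.59621) → ×s → (0.62369,4.22514) → (0.62,4.23)
v4: (1.5,2.5) → rotate → (0.28648,-2.90137) → ×s → (0.21630,-2.19053) → (0.22,-2.19)
v5: (-4.5,4.5) → rotate → (6.29574,-0.92934) → ×s → (4.75328,-0.70165) → (4.75,-0.70)

Cross-section at z=12.25: (3.03,2.25) (1.60,3.54) (0.62,4.23) (0.22,-2.19) (4.75,-0.70)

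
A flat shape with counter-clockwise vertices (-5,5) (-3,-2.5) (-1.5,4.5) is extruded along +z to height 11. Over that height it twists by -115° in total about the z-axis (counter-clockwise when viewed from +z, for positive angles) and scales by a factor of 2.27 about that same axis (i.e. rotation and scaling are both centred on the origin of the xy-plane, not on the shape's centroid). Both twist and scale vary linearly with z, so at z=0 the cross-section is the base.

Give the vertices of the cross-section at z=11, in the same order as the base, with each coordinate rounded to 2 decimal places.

t = z/height = 11/11 = 1
s = 1 + (scale-1)·z/height = 1 + (2.27-1)·11/11 = 2.270000
θ = twist·z/height = -115°·11/11 = -115.0000° = -2.007129 rad
cos θ = -0.422618, sin θ = -0.906308 (intermediates below are computed at full precision and shown rounded to 5 d.p.)
v1: (-5,5) → rotate → (6.64463,2.41845) → ×s → (15.08331,5.48988) → (15.08,5.49)
v2: (-3,-2.5) → rotate → (-0.99791,3.77547) → ×s → (-2.26527,8.57031) → (-2.27,8.57)
v3: (-1.5,4.5) → rotate → (4.71231,-0.54232) → ×s → (10.69695,-1.23107) → (10.70,-1.23)

Cross-section at z=11: (15.08,5.49) (-2.27,8.57) (10.70,-1.23)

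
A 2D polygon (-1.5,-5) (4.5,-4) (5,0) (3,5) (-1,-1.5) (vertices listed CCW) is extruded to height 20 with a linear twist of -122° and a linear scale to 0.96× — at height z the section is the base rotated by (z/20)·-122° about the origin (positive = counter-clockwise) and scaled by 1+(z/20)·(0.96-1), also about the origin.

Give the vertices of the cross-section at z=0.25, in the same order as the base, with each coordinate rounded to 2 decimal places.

t = z/height = 0.25/20 = 0.0125
s = 1 + (scale-1)·z/height = 1 + (0.96-1)·0.25/20 = 0.999500
θ = twist·z/height = -122°·0.25/20 = -1.5250° = -0.026616 rad
cos θ = 0.999646, sin θ = -0.026613 (intermediates below are computed at full precision and shown rounded to 5 d.p.)
v1: (-1.5,-5) → rotate → (-1.63253,-4.95831) → ×s → (-1.63172,-4.95583) → (-1.63,-4.96)
v2: (4.5,-4) → rotate → (4.39195,-4.11834) → ×s → (4.38976,-4.11628) → (4.39,-4.12)
v3: (5,0) → rotate → (4.99823,-0.13307) → ×s → (4.99573,-0.13300) → (5.00,-0.13)
v4: (3,5) → rotate → (3.13200,4.91839) → ×s → (3.13044,4.91593) → (3.13,4.92)
v5: (-1,-1.5) → rotate → (-1.03957,-1.47286) → ×s → (-1.03905,-1.47212) → (-1.04,-1.47)

Cross-section at z=0.25: (-1.63,-4.96) (4.39,-4.12) (5.00,-0.13) (3.13,4.92) (-1.04,-1.47)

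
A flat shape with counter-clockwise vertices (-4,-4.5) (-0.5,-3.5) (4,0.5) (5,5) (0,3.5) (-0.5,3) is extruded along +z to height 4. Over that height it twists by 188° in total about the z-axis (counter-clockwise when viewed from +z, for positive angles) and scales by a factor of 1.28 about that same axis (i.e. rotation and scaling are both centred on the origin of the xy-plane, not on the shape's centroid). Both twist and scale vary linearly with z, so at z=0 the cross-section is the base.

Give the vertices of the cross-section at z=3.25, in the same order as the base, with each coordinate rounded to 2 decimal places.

Cross-section at z=3.25: (6.89,2.66) (2.51,3.54) (-4.65,1.70) (-8.27,-2.65) (-1.97,-3.82) (-1.14,-3.55)

t = z/height = 3.25/4 = 0.8125
s = 1 + (scale-1)·z/height = 1 + (1.28-1)·3.25/4 = 1.227500
θ = twist·z/height = 188°·3.25/4 = 152.7500° = 2.665990 rad
cos θ = -0.889017, sin θ = 0.457874 (intermediates below are computed at full precision and shown rounded to 5 d.p.)
v1: (-4,-4.5) → rotate → (5.61650,2.16908) → ×s → (6.89426,2.66255) → (6.89,2.66)
v2: (-0.5,-3.5) → rotate → (2.04707,2.88262) → ×s → (2.51278,3.53842) → (2.51,3.54)
v3: (4,0.5) → rotate → (-3.78501,1.38699) → ×s → (-4.64609,1.70253) → (-4.65,1.70)
v4: (5,5) → rotate → (-6.73446,-2.15572) → ×s → (-8.26654,-2.64614) → (-8.27,-2.65)
v5: (0,3.5) → rotate → (-1.60256,-3.11156) → ×s → (-1.96714,-3.81944) → (-1.97,-3.82)
v6: (-0.5,3) → rotate → (-0.92911,-2.89599) → ×s → (-1.14049,-3.55483) → (-1.14,-3.55)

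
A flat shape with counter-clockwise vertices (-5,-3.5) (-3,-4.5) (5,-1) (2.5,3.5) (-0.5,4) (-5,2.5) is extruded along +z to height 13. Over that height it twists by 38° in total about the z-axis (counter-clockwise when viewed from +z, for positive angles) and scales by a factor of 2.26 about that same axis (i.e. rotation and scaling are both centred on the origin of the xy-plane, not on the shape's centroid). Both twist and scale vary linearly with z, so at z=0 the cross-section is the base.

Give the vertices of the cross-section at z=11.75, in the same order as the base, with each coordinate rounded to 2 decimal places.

Cross-section at z=11.75: (-4.61,-12.21) (0.13,-11.57) (10.04,4.27) (0.19,9.20) (-5.71,6.46) (-11.85,-1.62)

t = z/height = 11.75/13 = 0.903846
s = 1 + (scale-1)·z/height = 1 + (2.26-1)·11.75/13 = 2.138846
θ = twist·z/height = 38°·11.75/13 = 34.3462° = 0.599453 rad
cos θ = 0.825644, sin θ = 0.564191 (intermediates below are computed at full precision and shown rounded to 5 d.p.)
v1: (-5,-3.5) → rotate → (-2.15355,-5.71071) → ×s → (-4.60611,-12.21433) → (-4.61,-12.21)
v2: (-3,-4.5) → rotate → (0.06193,-5.40797) → ×s → (0.13246,-11.56682) → (0.13,-11.57)
v3: (5,-1) → rotate → (4.69241,1.99531) → ×s → (10.03635,4.26767) → (10.04,4.27)
v4: (2.5,3.5) → rotate → (0.08944,4.30023) → ×s → (0.19130,9.19754) → (0.19,9.20)
v5: (-0.5,4) → rotate → (-2.66959,3.02048) → ×s → (-5.70984,6.46034) → (-5.71,6.46)
v6: (-5,2.5) → rotate → (-5.53870,-0.75685) → ×s → (-11.84642,-1.61878) → (-11.85,-1.62)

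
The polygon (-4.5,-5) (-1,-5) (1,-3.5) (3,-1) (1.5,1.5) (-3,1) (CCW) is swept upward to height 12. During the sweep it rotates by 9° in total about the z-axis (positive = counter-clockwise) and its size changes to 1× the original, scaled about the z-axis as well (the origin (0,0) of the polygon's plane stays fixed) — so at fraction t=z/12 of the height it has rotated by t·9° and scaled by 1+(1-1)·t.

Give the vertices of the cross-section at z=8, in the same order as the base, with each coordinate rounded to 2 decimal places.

t = z/height = 8/12 = 0.666667
s = 1 + (scale-1)·z/height = 1 + (1-1)·8/12 = 1.000000
θ = twist·z/height = 9°·8/12 = 6.0000° = 0.104720 rad
cos θ = 0.994522, sin θ = 0.104528 (intermediates below are computed at full precision and shown rounded to 5 d.p.)
v1: (-4.5,-5) → rotate → (-3.95271,-5.44299) → ×s → (-3.95271,-5.44299) → (-3.95,-5.44)
v2: (-1,-5) → rotate → (-0.47188,-5.07714) → ×s → (-0.47188,-5.07714) → (-0.47,-5.08)
v3: (1,-3.5) → rotate → (1.36037,-3.37630) → ×s → (1.36037,-3.37630) → (1.36,-3.38)
v4: (3,-1) → rotate → (3.08809,-0.68094) → ×s → (3.08809,-0.68094) → (3.09,-0.68)
v5: (1.5,1.5) → rotate → (1.33499,1.64858) → ×s → (1.33499,1.64858) → (1.33,1.65)
v6: (-3,1) → rotate → (-3.08809,0.68094) → ×s → (-3.08809,0.68094) → (-3.09,0.68)

Cross-section at z=8: (-3.95,-5.44) (-0.47,-5.08) (1.36,-3.38) (3.09,-0.68) (1.33,1.65) (-3.09,0.68)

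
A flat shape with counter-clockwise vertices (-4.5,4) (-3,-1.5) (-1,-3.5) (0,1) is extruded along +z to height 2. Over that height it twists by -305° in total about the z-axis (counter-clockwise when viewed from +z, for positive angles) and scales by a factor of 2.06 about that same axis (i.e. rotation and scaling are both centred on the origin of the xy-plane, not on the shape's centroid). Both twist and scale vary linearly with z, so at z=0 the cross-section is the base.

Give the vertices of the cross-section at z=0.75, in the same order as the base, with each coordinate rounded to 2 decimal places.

Cross-section at z=0.75: (7.69,3.42) (-0.18,4.68) (-3.88,3.29) (1.27,-0.58)

t = z/height = 0.75/2 = 0.375
s = 1 + (scale-1)·z/height = 1 + (2.06-1)·0.75/2 = 1.397500
θ = twist·z/height = -305°·0.75/2 = -114.3750° = -1.996220 rad
cos θ = -0.412707, sin θ = -0.910864 (intermediates below are computed at full precision and shown rounded to 5 d.p.)
v1: (-4.5,4) → rotate → (5.50064,2.44806) → ×s → (7.68714,3.42116) → (7.69,3.42)
v2: (-3,-1.5) → rotate → (-0.12817,3.35165) → ×s → (-0.17912,4.68393) → (-0.18,4.68)
v3: (-1,-3.5) → rotate → (-2.77532,2.35534) → ×s → (-3.87850,3.29159) → (-3.88,3.29)
v4: (0,1) → rotate → (0.91086,-0.41271) → ×s → (1.27293,-0.57676) → (1.27,-0.58)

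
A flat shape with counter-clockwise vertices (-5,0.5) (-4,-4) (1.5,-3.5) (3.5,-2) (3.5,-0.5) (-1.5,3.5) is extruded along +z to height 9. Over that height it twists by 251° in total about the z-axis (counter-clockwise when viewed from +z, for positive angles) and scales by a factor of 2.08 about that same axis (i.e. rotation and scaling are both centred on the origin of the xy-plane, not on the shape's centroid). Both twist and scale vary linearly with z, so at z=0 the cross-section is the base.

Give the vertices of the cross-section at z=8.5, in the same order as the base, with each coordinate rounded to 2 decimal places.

Cross-section at z=8.5: (6.34,7.93) (-2.39,11.17) (-7.58,1.30) (-7.24,-3.74) (-4.69,-5.38) (7.58,-1.30)

t = z/height = 8.5/9 = 0.944444
s = 1 + (scale-1)·z/height = 1 + (2.08-1)·8.5/9 = 2.020000
θ = twist·z/height = 251°·8.5/9 = 237.0556° = 4.137400 rad
cos θ = -0.543826, sin θ = -0.839198 (intermediates below are computed at full precision and shown rounded to 5 d.p.)
v1: (-5,0.5) → rotate → (3.13873,3.92408) → ×s → (6.34023,7.92664) → (6.34,7.93)
v2: (-4,-4) → rotate → (-1.18149,5.53210) → ×s → (-2.38661,11.17483) → (-2.39,11.17)
v3: (1.5,-3.5) → rotate → (-3.75293,0.64459) → ×s → (-7.58092,1.30208) → (-7.58,1.30)
v4: (3.5,-2) → rotate → (-3.58179,-1.84954) → ×s → (-7.23521,-3.73608) → (-7.24,-3.74)
v5: (3.5,-0.5) → rotate → (-2.32299,-2.66528) → ×s → (-4.69244,-5.38387) → (-4.69,-5.38)
v6: (-1.5,3.5) → rotate → (3.75293,-0.64459) → ×s → (7.58092,-1.30208) → (7.58,-1.30)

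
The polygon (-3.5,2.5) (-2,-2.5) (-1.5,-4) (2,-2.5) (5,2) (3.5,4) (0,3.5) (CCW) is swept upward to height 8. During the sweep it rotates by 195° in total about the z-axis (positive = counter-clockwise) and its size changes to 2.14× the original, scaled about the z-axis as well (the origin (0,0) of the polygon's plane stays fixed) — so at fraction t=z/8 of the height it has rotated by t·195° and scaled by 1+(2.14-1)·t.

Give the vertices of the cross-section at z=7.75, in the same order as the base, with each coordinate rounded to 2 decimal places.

t = z/height = 7.75/8 = 0.96875
s = 1 + (scale-1)·z/height = 1 + (2.14-1)·7.75/8 = 2.104375
θ = twist·z/height = 195°·7.75/8 = 188.9063° = 3.297036 rad
cos θ = -0.987943, sin θ = -0.154818 (intermediates below are computed at full precision and shown rounded to 5 d.p.)
v1: (-3.5,2.5) → rotate → (3.84485,-1.92799) → ×s → (8.09100,-4.05722) → (8.09,-4.06)
v2: (-2,-2.5) → rotate → (1.58884,2.77949) → ×s → (3.34352,5.84910) → (3.34,5.85)
v3: (-1.5,-4) → rotate → (0.86264,4.18400) → ×s → (1.81532,8.80470) → (1.82,8.80)
v4: (2,-2.5) → rotate → (-2.36293,2.16022) → ×s → (-4.97249,4.54592) → (-4.97,4.55)
v5: (5,2) → rotate → (-4.63008,-2.74998) → ×s → (-9.74342,-5.78698) → (-9.74,-5.79)
v6: (3.5,4) → rotate → (-2.83853,-4.49364) → ×s → (-5.97333,-9.45629) → (-5.97,-9.46)
v7: (0,3.5) → rotate → (0.54186,-3.45780) → ×s → (1.14028,-7.27651) → (1.14,-7.28)

Cross-section at z=7.75: (8.09,-4.06) (3.34,5.85) (1.82,8.80) (-4.97,4.55) (-9.74,-5.79) (-5.97,-9.46) (1.14,-7.28)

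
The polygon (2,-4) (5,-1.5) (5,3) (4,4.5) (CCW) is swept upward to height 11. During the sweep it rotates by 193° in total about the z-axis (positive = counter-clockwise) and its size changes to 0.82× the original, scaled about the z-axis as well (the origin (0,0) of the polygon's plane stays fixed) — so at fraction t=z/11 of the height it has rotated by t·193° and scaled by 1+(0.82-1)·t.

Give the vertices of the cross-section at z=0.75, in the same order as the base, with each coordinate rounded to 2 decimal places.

t = z/height = 0.75/11 = 0.0681818
s = 1 + (scale-1)·z/height = 1 + (0.82-1)·0.75/11 = 0.987727
θ = twist·z/height = 193°·0.75/11 = 13.1591° = 0.229669 rad
cos θ = 0.973742, sin θ = 0.227656 (intermediates below are computed at full precision and shown rounded to 5 d.p.)
v1: (2,-4) → rotate → (2.85811,-3.43966) → ×s → (2.82303,-3.39744) → (2.82,-3.40)
v2: (5,-1.5) → rotate → (5.21019,-0.32233) → ×s → (5.14625,-0.31838) → (5.15,-0.32)
v3: (5,3) → rotate → (4.18574,4.05950) → ×s → (4.13437,4.00968) → (4.13,4.01)
v4: (4,4.5) → rotate → (2.87052,5.29246) → ×s → (2.83529,5.22751) → (2.84,5.23)

Cross-section at z=0.75: (2.82,-3.40) (5.15,-0.32) (4.13,4.01) (2.84,5.23)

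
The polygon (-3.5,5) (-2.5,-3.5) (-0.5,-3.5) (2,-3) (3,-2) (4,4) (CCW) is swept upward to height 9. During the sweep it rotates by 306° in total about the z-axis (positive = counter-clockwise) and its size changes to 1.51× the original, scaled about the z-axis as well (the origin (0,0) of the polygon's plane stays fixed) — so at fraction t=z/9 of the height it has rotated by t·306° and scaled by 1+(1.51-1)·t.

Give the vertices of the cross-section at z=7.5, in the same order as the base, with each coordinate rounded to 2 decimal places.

t = z/height = 7.5/9 = 0.833333
s = 1 + (scale-1)·z/height = 1 + (1.51-1)·7.5/9 = 1.425000
θ = twist·z/height = 306°·7.5/9 = 255.0000° = 4.450590 rad
cos θ = -0.258819, sin θ = -0.965926 (intermediates below are computed at full precision and shown rounded to 5 d.p.)
v1: (-3.5,5) → rotate → (5.73550,2.08665) → ×s → (8.17308,2.97347) → (8.17,2.97)
v2: (-2.5,-3.5) → rotate → (-2.73369,3.32068) → ×s → (-3.89551,4.73197) → (-3.90,4.73)
v3: (-0.5,-3.5) → rotate → (-3.25133,1.38883) → ×s → (-4.63315,1.97908) → (-4.63,1.98)
v4: (2,-3) → rotate → (-3.41542,-1.15539) → ×s → (-4.86697,-1.64644) → (-4.87,-1.65)
v5: (3,-2) → rotate → (-2.70831,-2.38014) → ×s → (-3.85934,-3.39170) → (-3.86,-3.39)
v6: (4,4) → rotate → (2.82843,-4.89898) → ×s → (4.03051,-6.98105) → (4.03,-6.98)

Cross-section at z=7.5: (8.17,2.97) (-3.90,4.73) (-4.63,1.98) (-4.87,-1.65) (-3.86,-3.39) (4.03,-6.98)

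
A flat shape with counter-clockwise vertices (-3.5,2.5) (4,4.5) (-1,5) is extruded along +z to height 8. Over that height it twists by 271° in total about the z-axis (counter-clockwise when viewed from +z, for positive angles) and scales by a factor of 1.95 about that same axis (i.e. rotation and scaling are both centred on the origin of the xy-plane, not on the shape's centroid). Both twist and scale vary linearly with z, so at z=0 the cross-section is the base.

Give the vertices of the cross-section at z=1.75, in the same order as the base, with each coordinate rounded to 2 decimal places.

t = z/height = 1.75/8 = 0.21875
s = 1 + (scale-1)·z/height = 1 + (1.95-1)·1.75/8 = 1.207813
θ = twist·z/height = 271°·1.75/8 = 59.2813° = 1.034653 rad
cos θ = 0.510824, sin θ = 0.859685 (intermediates below are computed at full precision and shown rounded to 5 d.p.)
v1: (-3.5,2.5) → rotate → (-3.93710,-1.73184) → ×s → (-4.75528,-2.09173) → (-4.76,-2.09)
v2: (4,4.5) → rotate → (-1.82529,5.73745) → ×s → (-2.20460,6.92976) → (-2.20,6.93)
v3: (-1,5) → rotate → (-4.80925,1.69444) → ×s → (-5.80867,2.04656) → (-5.81,2.05)

Cross-section at z=1.75: (-4.76,-2.09) (-2.20,6.93) (-5.81,2.05)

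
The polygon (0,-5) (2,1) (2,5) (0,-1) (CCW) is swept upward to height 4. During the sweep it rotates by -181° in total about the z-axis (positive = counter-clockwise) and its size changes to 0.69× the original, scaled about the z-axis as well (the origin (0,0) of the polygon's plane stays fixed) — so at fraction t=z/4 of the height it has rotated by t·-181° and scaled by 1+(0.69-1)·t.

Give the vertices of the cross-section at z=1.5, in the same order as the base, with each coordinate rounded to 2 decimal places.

t = z/height = 1.5/4 = 0.375
s = 1 + (scale-1)·z/height = 1 + (0.69-1)·1.5/4 = 0.883750
θ = twist·z/height = -181°·1.5/4 = -67.8750° = -1.184642 rad
cos θ = 0.376629, sin θ = -0.926364 (intermediates below are computed at full precision and shown rounded to 5 d.p.)
v1: (0,-5) → rotate → (-4.63182,-1.88314) → ×s → (-4.09337,-1.66423) → (-4.09,-1.66)
v2: (2,1) → rotate → (1.67962,-1.47610) → ×s → (1.48437,-1.30450) → (1.48,-1.30)
v3: (2,5) → rotate → (5.38508,0.03041) → ×s → (4.75906,0.02688) → (4.76,0.03)
v4: (0,-1) → rotate → (-0.92636,-0.37663) → ×s → (-0.81867,-0.33285) → (-0.82,-0.33)

Cross-section at z=1.5: (-4.09,-1.66) (1.48,-1.30) (4.76,0.03) (-0.82,-0.33)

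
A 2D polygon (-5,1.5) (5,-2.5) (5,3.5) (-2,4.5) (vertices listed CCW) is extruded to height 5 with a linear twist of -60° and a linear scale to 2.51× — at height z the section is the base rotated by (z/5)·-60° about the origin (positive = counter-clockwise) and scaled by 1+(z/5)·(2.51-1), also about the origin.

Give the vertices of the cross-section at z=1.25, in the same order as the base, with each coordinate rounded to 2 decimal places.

t = z/height = 1.25/5 = 0.25
s = 1 + (scale-1)·z/height = 1 + (2.51-1)·1.25/5 = 1.377500
θ = twist·z/height = -60°·1.25/5 = -15.0000° = -0.261799 rad
cos θ = 0.965926, sin θ = -0.258819 (intermediates below are computed at full precision and shown rounded to 5 d.p.)
v1: (-5,1.5) → rotate → (-4.44140,2.74298) → ×s → (-6.11803,3.77846) → (-6.12,3.78)
v2: (5,-2.5) → rotate → (4.18258,-3.70891) → ×s → (5.76151,-5.10902) → (5.76,-5.11)
v3: (5,3.5) → rotate → (5.73550,2.08665) → ×s → (7.90065,2.87435) → (7.90,2.87)
v4: (-2,4.5) → rotate → (-0.76717,4.86430) → ×s → (-1.05677,6.70058) → (-1.06,6.70)

Cross-section at z=1.25: (-6.12,3.78) (5.76,-5.11) (7.90,2.87) (-1.06,6.70)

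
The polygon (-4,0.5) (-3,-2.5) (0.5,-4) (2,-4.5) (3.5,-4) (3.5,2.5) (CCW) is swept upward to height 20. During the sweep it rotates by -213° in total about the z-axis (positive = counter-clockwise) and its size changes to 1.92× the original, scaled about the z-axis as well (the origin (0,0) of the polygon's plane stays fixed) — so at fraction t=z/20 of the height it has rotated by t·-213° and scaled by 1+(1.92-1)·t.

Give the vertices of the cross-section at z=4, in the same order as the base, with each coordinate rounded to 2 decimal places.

t = z/height = 4/20 = 0.2
s = 1 + (scale-1)·z/height = 1 + (1.92-1)·4/20 = 1.184000
θ = twist·z/height = -213°·4/20 = -42.6000° = -0.743510 rad
cos θ = 0.736097, sin θ = -0.676876 (intermediates below are computed at full precision and shown rounded to 5 d.p.)
v1: (-4,0.5) → rotate → (-2.60595,3.07555) → ×s → (-3.08545,3.64145) → (-3.09,3.64)
v2: (-3,-2.5) → rotate → (-3.90048,0.19039) → ×s → (-4.61817,0.22542) → (-4.62,0.23)
v3: (0.5,-4) → rotate → (-2.33946,-3.28283) → ×s → (-2.76992,-3.88687) → (-2.77,-3.89)
v4: (2,-4.5) → rotate → (-1.57375,-4.66619) → ×s → (-1.86332,-5.52477) → (-1.86,-5.52)
v5: (3.5,-4) → rotate → (-0.13116,-5.31345) → ×s → (-0.15530,-6.29113) → (-0.16,-6.29)
v6: (3.5,2.5) → rotate → (4.26853,-0.52882) → ×s → (5.05394,-0.62613) → (5.05,-0.63)

Cross-section at z=4: (-3.09,3.64) (-4.62,0.23) (-2.77,-3.89) (-1.86,-5.52) (-0.16,-6.29) (5.05,-0.63)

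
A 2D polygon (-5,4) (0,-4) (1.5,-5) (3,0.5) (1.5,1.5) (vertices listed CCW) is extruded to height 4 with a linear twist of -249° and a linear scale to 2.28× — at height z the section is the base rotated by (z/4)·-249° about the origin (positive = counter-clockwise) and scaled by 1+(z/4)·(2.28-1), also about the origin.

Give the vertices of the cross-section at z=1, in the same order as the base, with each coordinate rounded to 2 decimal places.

t = z/height = 1/4 = 0.25
s = 1 + (scale-1)·z/height = 1 + (2.28-1)·1/4 = 1.320000
θ = twist·z/height = -249°·1/4 = -62.2500° = -1.086467 rad
cos θ = 0.465615, sin θ = -0.884988 (intermediates below are computed at full precision and shown rounded to 5 d.p.)
v1: (-5,4) → rotate → (1.21188,6.28740) → ×s → (1.59968,8.29936) → (1.60,8.30)
v2: (0,-4) → rotate → (-3.53995,-1.86246) → ×s → (-4.67273,-2.45844) → (-4.67,-2.46)
v3: (1.5,-5) → rotate → (-3.72652,-3.65555) → ×s → (-4.91900,-4.82533) → (-4.92,-4.83)
v4: (3,0.5) → rotate → (1.83934,-2.42216) → ×s → (2.42793,-3.19725) → (2.43,-3.20)
v5: (1.5,1.5) → rotate → (2.02590,-0.62906) → ×s → (2.67419,-0.83036) → (2.67,-0.83)

Cross-section at z=1: (1.60,8.30) (-4.67,-2.46) (-4.92,-4.83) (2.43,-3.20) (2.67,-0.83)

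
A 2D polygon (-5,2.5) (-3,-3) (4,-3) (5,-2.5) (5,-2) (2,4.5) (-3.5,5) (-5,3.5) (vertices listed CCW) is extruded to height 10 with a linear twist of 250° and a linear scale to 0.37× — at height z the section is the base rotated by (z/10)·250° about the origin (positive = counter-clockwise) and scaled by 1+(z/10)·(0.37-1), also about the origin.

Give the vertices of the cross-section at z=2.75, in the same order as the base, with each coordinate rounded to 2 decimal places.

Cross-section at z=2.75: (-3.42,-3.10) (1.41,-3.21) (3.51,2.18) (3.42,3.10) (3.04,3.25) (-2.87,2.89) (-4.90,-1.20) (-4.20,-2.80)

t = z/height = 2.75/10 = 0.275
s = 1 + (scale-1)·z/height = 1 + (0.37-1)·2.75/10 = 0.826750
θ = twist·z/height = 250°·2.75/10 = 68.7500° = 1.199914 rad
cos θ = 0.362438, sin θ = 0.932008 (intermediates below are computed at full precision and shown rounded to 5 d.p.)
v1: (-5,2.5) → rotate → (-4.14221,-3.75394) → ×s → (-3.42457,-3.10357) → (-3.42,-3.10)
v2: (-3,-3) → rotate → (1.70871,-3.88334) → ×s → (1.41268,-3.21055) → (1.41,-3.21)
v3: (4,-3) → rotate → (4.24578,2.64072) → ×s → (3.51020,2.18321) → (3.51,2.18)
v4: (5,-2.5) → rotate → (4.14221,3.75394) → ×s → (3.42457,3.10357) → (3.42,3.10)
v5: (5,-2) → rotate → (3.67621,3.93516) → ×s → (3.03930,3.25340) → (3.04,3.25)
v6: (2,4.5) → rotate → (-3.46916,3.49499) → ×s → (-2.86813,2.88948) → (-2.87,2.89)
v7: (-3.5,5) → rotate → (-5.92857,-1.44984) → ×s → (-4.90145,-1.19865) → (-4.90,-1.20)
v8: (-5,3.5) → rotate → (-5.07422,-3.39151) → ×s → (-4.19511,-2.80393) → (-4.20,-2.80)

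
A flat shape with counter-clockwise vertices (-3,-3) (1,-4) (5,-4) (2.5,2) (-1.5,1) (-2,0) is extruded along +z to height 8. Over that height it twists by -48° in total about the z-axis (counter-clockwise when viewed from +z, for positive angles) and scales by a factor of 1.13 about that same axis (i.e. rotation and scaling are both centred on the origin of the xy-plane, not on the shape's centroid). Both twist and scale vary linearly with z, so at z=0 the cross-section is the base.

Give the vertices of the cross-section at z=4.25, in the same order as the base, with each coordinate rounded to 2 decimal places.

Cross-section at z=4.25: (-4.28,-1.51) (-0.88,-4.32) (2.98,-6.16) (3.33,0.78) (-0.99,1.66) (-1.93,0.92)

t = z/height = 4.25/8 = 0.53125
s = 1 + (scale-1)·z/height = 1 + (1.13-1)·4.25/8 = 1.069063
θ = twist·z/height = -48°·4.25/8 = -25.5000° = -0.445059 rad
cos θ = 0.902585, sin θ = -0.430511 (intermediates below are computed at full precision and shown rounded to 5 d.p.)
v1: (-3,-3) → rotate → (-3.99929,-1.41622) → ×s → (-4.27549,-1.51403) → (-4.28,-1.51)
v2: (1,-4) → rotate → (-0.81946,-4.04085) → ×s → (-0.87605,-4.31992) → (-0.88,-4.32)
v3: (5,-4) → rotate → (2.79088,-5.76290) → ×s → (2.98363,-6.16090) → (2.98,-6.16)
v4: (2.5,2) → rotate → (3.11749,0.72889) → ×s → (3.33279,0.77923) → (3.33,0.78)
v5: (-1.5,1) → rotate → (-0.92337,1.54835) → ×s → (-0.98714,1.65528) → (-0.99,1.66)
v6: (-2,0) → rotate → (-1.80517,0.86102) → ×s → (-1.92984,0.92049) → (-1.93,0.92)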